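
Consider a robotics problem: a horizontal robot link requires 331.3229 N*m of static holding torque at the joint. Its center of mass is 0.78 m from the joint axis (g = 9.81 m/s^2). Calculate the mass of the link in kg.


m = tau / (g*L) = 331.3229 / (9.81 * 0.78) = 43.3000

43.3000 kg


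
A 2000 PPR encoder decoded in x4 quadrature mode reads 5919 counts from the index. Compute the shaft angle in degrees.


angle = counts * 360 / (PPR*4) = 5919 * 360 / 8000 = 266.3550

266.3550 degrees


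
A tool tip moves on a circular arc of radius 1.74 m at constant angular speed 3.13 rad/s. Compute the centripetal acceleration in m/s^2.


a_c = omega^2 * r = 3.13^2 * 1.74 = 17.0466

17.0466 m/s^2


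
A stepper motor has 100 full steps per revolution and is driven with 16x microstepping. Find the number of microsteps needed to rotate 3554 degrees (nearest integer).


step_size = 360/(100*16) = 360/1600 = 0.225000 deg
n = 3554/(360/1600) = 3554*1600/360 = 15795.5556 -> 15796

15796 steps


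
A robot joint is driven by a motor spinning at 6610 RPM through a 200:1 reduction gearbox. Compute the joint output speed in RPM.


omega_joint = omega_motor / N = 6610 / 200 = 33.0500

33.0500 RPM


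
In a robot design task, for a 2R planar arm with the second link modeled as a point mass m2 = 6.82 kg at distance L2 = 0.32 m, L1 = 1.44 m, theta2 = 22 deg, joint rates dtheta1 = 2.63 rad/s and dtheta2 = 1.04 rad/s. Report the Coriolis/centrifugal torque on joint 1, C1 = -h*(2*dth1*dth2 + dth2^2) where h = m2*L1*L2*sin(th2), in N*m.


h = m2*L1*L2*sin(th2) = 6.82*1.44*0.32*sin(22 deg) = 1.177260
C1 = -h*(2*2.63*1.04 + 1.04^2) = -1.177260*6.5520 = -7.7134

-7.7134 N*m


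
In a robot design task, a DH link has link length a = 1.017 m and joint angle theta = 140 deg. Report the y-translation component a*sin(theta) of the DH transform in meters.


a*sin(theta) = 1.017*sin(140 deg) = 0.6537

0.6537 m


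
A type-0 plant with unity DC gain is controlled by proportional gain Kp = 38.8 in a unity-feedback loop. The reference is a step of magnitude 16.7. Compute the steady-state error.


e_ss = R/(1 + Kp) = 16.7/(1 + 38.8) = 16.7/39.8000 = 0.4196

0.4196


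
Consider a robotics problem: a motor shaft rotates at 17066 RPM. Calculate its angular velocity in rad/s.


omega = 17066 * 2*pi/60 = 1787.1473

1787.1473 rad/s


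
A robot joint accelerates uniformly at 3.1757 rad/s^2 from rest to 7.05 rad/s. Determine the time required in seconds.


t = delta_omega / alpha = 7.05 / 3.1757 = 2.2200

2.2200 s


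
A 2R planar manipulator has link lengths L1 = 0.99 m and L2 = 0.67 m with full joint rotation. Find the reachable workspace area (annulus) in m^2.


r_max = L1 + L2 = 1.6600, r_min = |L1 - L2| = 0.3200
A = pi*(r_max^2 - r_min^2) = pi*(2.7556 - 0.1024) = 8.3353

8.3353 m^2


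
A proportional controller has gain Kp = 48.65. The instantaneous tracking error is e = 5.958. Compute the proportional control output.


u_P = Kp * e = 48.65 * 5.958 = 289.8567

289.8567


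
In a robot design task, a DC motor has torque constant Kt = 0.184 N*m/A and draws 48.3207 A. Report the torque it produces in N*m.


tau = Kt * I = 0.184*48.3207 = 8.8910

8.8910 N*m


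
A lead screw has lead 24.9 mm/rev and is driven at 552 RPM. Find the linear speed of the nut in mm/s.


v = lead * (RPM/60) = 24.9*552/60 = 229.0800

229.0800 mm/s


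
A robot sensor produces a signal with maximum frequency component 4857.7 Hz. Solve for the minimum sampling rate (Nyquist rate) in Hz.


f_s,min = 2*f_max = 2*4857.7 = 9715.4000

9715.4000 Hz


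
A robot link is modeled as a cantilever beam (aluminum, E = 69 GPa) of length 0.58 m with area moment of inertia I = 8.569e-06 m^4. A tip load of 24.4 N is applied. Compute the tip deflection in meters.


delta = F*L^3/(3*E*I) = 24.4*0.58^3/(3*6.900e+10*8.569e-06)
      = 4.7607328/1773783 = 2.6839e-06

2.6839e-06 m


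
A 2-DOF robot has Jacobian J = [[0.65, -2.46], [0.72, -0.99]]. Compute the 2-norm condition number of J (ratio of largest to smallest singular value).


JJ^T eigenvalues: trace(JJ^T) = 7.9726, det(JJ^T) = det(J)^2 = 1.27170729
s_max^2 = (7.9726 + sqrt(58.47552160))/2 = 7.80976445
s_min^2 = (7.9726 - sqrt(58.47552160))/2 = 0.16283555
kappa = s_max/s_min = sqrt(7.80976445/0.16283555) = 6.9254

6.9254


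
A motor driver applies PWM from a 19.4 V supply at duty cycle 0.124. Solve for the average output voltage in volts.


V_avg = V_supply * D = 19.4*0.124 = 2.4056

2.4056 V


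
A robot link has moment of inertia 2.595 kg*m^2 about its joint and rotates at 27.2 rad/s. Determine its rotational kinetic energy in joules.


KE = (1/2)*I*omega^2 = 0.5*2.595*27.2^2 = 959.9424

959.9424 J


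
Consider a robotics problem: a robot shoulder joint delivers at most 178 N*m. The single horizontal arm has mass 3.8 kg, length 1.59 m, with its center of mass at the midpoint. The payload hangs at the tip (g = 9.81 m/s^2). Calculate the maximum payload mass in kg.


tau_arm = m_arm*g*(L/2) = 3.8*9.81*1.59/2 = 29.6360 N*m
tau_payload = tau_max - tau_arm = 178 - 29.6360 = 148.3640
m_payload = tau_payload / (g*L) = 148.3640 / (9.81*1.59) = 9.5118

9.5118 kg


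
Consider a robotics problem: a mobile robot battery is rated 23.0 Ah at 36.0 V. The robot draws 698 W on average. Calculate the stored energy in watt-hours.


E = capacity * V = 23.0*36.0 = 828.0000

828.0000 Wh


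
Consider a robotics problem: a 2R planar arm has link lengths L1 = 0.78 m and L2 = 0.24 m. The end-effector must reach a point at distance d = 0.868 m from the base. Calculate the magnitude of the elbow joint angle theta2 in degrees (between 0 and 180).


cos(th2) = (d^2 - L1^2 - L2^2)/(2*L1*L2) = (0.868^2 - 0.78^2 - 0.24^2)/(2*0.78*0.24) = 0.23350427
th2 = acos(0.23350427) = 76.4965 deg

76.4965 degrees


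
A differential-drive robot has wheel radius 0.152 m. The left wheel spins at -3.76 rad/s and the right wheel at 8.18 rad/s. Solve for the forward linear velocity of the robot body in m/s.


v = r*(wR + wL)/2 = 0.152*(8.18 + -3.76)/2 = 0.3359

0.3359 m/s


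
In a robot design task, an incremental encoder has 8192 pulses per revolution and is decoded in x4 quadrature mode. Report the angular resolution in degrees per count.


resolution = 360 / (PPR * 4) = 360 / 32768 = 0.0110

0.0110 degrees


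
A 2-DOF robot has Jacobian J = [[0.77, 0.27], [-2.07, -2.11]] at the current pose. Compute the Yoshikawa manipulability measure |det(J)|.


det(J) = 0.77*-2.11 - (0.27)*(-2.07) = -1.0658
|det(J)| = 1.0658

1.0658


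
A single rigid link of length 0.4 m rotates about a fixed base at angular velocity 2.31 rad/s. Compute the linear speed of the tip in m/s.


v = L*omega = 0.4 * 2.31 = 0.9240

0.9240 m/s


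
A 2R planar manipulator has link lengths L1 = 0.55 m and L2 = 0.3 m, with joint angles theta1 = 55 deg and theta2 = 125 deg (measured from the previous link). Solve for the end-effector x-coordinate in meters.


x = L1*cos(th1) + L2*cos(th1+th2) = 0.55*cos(55 deg) + 0.3*cos(180 deg) = 0.0155

0.0155 m


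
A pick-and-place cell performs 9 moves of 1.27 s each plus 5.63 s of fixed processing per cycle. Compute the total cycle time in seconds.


T = 9*1.27 + 5.63 = 17.0600

17.0600 s


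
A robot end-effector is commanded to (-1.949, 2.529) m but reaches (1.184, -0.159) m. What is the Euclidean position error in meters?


dx = 1.184 - (-1.949) = 3.1330, dy = -0.159 - (2.529) = -2.6880
err = sqrt(9.815689 + 7.225344) = 4.1281

4.1281 m


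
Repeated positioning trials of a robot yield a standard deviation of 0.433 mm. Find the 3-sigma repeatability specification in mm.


repeatability = 3*sigma = 3*0.433 = 1.2990

1.2990 mm


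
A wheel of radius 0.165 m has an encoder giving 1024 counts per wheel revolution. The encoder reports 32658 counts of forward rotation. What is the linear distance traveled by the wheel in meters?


revs = 32658/1024 = 31.892578
d = revs * 2*pi*r = 31.892578 * 2*pi*0.165 = 33.0639

33.0639 m


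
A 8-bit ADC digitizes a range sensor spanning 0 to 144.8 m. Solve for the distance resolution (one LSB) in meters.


res = range / 2^n = 144.8/2^8 = 144.8/256 = 0.5656

0.5656 m


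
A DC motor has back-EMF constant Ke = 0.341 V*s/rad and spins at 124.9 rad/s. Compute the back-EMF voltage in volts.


V_emf = Ke * omega = 0.341*124.9 = 42.5909

42.5909 V


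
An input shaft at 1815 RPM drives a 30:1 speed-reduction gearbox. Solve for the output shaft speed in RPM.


omega_out = omega_in / N = 1815 / 30 = 60.5000

60.5000 RPM


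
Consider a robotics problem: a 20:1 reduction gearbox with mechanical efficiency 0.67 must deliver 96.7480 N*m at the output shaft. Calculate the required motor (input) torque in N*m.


tau_in = tau_out / (N * eta) = 96.7480 / (20 * 0.67) = 7.2200

7.2200 N*m


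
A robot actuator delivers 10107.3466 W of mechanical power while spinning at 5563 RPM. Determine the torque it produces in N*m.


omega = 5563 * 2*pi/60 = 582.555998 rad/s
tau = P / omega = 10107.3466 / 582.555998 = 17.3500

17.3500 N*m


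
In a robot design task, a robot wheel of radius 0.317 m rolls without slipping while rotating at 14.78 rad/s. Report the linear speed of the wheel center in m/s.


v = omega * r = 14.78 * 0.317 = 4.6853

4.6853 m/s


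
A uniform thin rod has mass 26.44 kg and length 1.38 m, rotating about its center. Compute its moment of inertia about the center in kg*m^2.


I = (1/12)*m*L^2 = (1/12)*26.44*1.38^2 = 4.1960

4.1960 kg*m^2


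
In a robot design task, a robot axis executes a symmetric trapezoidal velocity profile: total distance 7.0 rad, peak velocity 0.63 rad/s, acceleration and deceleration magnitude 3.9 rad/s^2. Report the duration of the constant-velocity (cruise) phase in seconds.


t_acc = v/a = 0.161538 s, d_acc = v^2/(2a) = 0.050885 rad each
d_cruise = 7.0 - 2*0.050885 = 6.898230 rad
t_cruise = d_cruise/v = 6.898230/0.63 = 10.9496

10.9496 s


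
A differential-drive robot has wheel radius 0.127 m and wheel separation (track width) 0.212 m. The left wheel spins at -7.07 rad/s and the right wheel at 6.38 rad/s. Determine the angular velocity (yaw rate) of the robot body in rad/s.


omega = r*(wR - wL)/L = 0.127*(6.38 - (-7.07))/0.212 = 8.0573

8.0573 rad/s


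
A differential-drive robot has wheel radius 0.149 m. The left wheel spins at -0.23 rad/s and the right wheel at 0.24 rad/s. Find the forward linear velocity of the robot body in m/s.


v = r*(wR + wL)/2 = 0.149*(0.24 + -0.23)/2 = 0.0007

0.0007 m/s


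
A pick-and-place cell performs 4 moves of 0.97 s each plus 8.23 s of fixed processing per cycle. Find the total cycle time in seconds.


T = 4*0.97 + 8.23 = 12.1100

12.1100 s


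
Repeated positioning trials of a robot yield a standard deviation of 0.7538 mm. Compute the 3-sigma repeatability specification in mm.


repeatability = 3*sigma = 3*0.7538 = 2.2614

2.2614 mm


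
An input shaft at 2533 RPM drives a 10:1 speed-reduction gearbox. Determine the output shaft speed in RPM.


omega_out = omega_in / N = 2533 / 10 = 253.3000

253.3000 RPM


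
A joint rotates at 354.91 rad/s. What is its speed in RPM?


RPM = 354.91 * 60/(2*pi) = 3389.1409

3389.1409 RPM


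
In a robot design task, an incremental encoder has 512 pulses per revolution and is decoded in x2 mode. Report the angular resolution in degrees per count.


resolution = 360 / (PPR * 2) = 360 / 1024 = 0.3516

0.3516 degrees


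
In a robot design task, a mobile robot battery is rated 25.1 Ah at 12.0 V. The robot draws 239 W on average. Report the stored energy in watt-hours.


E = capacity * V = 25.1*12.0 = 301.2000

301.2000 Wh


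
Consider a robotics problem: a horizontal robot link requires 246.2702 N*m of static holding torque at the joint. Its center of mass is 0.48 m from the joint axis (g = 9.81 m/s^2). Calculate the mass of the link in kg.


m = tau / (g*L) = 246.2702 / (9.81 * 0.48) = 52.3000

52.3000 kg


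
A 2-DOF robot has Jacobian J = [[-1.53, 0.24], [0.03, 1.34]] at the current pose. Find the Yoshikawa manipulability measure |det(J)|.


det(J) = -1.53*1.34 - (0.24)*(0.03) = -2.0574
|det(J)| = 2.0574

2.0574


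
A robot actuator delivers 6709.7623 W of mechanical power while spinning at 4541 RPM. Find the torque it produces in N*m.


omega = 4541 * 2*pi/60 = 475.532408 rad/s
tau = P / omega = 6709.7623 / 475.532408 = 14.1100

14.1100 N*m


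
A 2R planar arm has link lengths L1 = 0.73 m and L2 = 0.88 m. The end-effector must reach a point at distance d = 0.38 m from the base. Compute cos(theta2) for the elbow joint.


cos(th2) = (d^2 - L1^2 - L2^2)/(2*L1*L2) = (0.38^2 - 0.73^2 - 0.88^2)/(2*0.73*0.88) = -0.9051

-0.9051


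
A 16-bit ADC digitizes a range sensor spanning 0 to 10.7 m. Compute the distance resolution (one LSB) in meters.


res = range / 2^n = 10.7/2^16 = 10.7/65536 = 1.6327e-04

1.6327e-04 m


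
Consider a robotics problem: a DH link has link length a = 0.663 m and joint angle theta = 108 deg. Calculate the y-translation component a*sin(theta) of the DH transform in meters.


a*sin(theta) = 0.663*sin(108 deg) = 0.6306

0.6306 m


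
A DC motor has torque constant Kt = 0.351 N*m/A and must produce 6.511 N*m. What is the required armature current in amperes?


I = tau / Kt = 6.511/0.351 = 18.5499

18.5499 A


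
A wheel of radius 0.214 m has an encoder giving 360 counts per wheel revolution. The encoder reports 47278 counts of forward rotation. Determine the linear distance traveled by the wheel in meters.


revs = 47278/360 = 131.327778
d = revs * 2*pi*r = 131.327778 * 2*pi*0.214 = 176.5835

176.5835 m


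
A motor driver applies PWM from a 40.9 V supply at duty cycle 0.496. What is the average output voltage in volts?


V_avg = V_supply * D = 40.9*0.496 = 20.2864

20.2864 V


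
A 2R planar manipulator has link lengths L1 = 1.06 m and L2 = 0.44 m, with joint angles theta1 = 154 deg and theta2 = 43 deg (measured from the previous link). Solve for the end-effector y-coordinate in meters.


y = L1*sin(th1) + L2*sin(th1+th2) = 1.06*sin(154 deg) + 0.44*sin(197 deg) = 0.3360

0.3360 m


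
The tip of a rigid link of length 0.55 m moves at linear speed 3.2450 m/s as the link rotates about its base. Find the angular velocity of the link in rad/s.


omega = v / L = 3.2450 / 0.55 = 5.9000

5.9000 rad/s


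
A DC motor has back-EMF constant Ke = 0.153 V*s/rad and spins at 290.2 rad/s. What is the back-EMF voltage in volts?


V_emf = Ke * omega = 0.153*290.2 = 44.4006

44.4006 V


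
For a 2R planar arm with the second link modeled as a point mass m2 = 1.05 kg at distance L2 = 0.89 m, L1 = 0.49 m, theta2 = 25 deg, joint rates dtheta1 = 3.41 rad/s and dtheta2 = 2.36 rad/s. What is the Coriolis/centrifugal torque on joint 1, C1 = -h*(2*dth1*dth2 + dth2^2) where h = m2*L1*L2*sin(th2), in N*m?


h = m2*L1*L2*sin(th2) = 1.05*0.49*0.89*sin(25 deg) = 0.193519
C1 = -h*(2*3.41*2.36 + 2.36^2) = -0.193519*21.6648 = -4.1926

-4.1926 N*m


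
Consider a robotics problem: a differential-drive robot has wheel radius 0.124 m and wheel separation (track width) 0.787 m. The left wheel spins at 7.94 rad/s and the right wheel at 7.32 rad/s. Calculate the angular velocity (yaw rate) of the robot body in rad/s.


omega = r*(wR - wL)/L = 0.124*(7.32 - (7.94))/0.787 = -0.0977

-0.0977 rad/s


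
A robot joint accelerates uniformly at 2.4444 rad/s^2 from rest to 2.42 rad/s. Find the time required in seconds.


t = delta_omega / alpha = 2.42 / 2.4444 = 0.9900

0.9900 s


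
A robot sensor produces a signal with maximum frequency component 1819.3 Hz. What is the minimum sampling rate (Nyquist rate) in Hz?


f_s,min = 2*f_max = 2*1819.3 = 3638.6000

3638.6000 Hz


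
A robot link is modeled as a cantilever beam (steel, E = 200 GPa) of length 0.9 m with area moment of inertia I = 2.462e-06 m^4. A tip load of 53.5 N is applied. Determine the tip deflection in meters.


delta = F*L^3/(3*E*I) = 53.5*0.9^3/(3*2.000e+11*2.462e-06)
      = 39.0015/1477200 = 2.6402e-05

2.6402e-05 m


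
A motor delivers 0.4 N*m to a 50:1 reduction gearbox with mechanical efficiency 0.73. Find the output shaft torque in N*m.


tau_out = tau_in * N * eta = 0.4 * 50 * 0.73 = 14.6000

14.6000 N*m


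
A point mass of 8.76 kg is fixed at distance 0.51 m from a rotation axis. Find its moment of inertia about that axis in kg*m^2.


I = m*r^2 = 8.76*0.51^2 = 2.2785

2.2785 kg*m^2


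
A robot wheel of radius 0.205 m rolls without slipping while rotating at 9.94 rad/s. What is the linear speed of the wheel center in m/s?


v = omega * r = 9.94 * 0.205 = 2.0377

2.0377 m/s


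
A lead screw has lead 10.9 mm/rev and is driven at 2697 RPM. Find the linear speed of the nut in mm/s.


v = lead * (RPM/60) = 10.9*2697/60 = 489.9550

489.9550 mm/s


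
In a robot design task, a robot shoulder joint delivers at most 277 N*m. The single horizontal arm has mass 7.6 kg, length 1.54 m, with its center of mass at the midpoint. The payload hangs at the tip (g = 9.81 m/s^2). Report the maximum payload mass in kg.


tau_arm = m_arm*g*(L/2) = 7.6*9.81*1.54/2 = 57.4081 N*m
tau_payload = tau_max - tau_arm = 277 - 57.4081 = 219.5919
m_payload = tau_payload / (g*L) = 219.5919 / (9.81*1.54) = 14.5354

14.5354 kg


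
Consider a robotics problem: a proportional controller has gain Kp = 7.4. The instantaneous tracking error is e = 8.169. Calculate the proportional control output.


u_P = Kp * e = 7.4 * 8.169 = 60.4506

60.4506


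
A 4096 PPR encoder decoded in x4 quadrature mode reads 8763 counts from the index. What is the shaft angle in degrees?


angle = counts * 360 / (PPR*4) = 8763 * 360 / 16384 = 192.5464

192.5464 degrees


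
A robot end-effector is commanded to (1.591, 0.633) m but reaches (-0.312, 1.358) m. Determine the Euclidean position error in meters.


dx = -0.312 - (1.591) = -1.9030, dy = 1.358 - (0.633) = 0.7250
err = sqrt(3.621409 + 0.525625) = 2.0364

2.0364 m


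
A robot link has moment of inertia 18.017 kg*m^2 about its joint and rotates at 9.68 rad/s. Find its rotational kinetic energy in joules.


KE = (1/2)*I*omega^2 = 0.5*18.017*9.68^2 = 844.1181

844.1181 J


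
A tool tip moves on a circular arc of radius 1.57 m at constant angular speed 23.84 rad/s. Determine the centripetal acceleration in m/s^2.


a_c = omega^2 * r = 23.84^2 * 1.57 = 892.3026

892.3026 m/s^2


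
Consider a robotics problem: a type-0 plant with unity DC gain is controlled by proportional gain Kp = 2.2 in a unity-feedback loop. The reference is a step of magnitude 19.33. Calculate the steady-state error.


e_ss = R/(1 + Kp) = 19.33/(1 + 2.2) = 19.33/3.2000 = 6.0406

6.0406


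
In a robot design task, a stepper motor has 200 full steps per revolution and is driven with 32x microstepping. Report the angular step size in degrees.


step = 360/(200*32) = 360/6400 = 0.0563

0.0563 degrees


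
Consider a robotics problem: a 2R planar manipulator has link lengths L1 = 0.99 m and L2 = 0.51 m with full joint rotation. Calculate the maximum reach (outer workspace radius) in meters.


r_max = L1 + L2 = 0.99 + 0.51 = 1.5000

1.5000 m


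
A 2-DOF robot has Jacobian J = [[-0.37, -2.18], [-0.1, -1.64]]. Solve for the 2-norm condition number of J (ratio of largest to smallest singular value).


JJ^T eigenvalues: trace(JJ^T) = 7.5889, det(JJ^T) = det(J)^2 = 0.15116544
s_max^2 = (7.5889 + sqrt(56.98674145))/2 = 7.56892816
s_min^2 = (7.5889 - sqrt(56.98674145))/2 = 0.01997184
kappa = s_max/s_min = sqrt(7.56892816/0.01997184) = 19.4674

19.4674


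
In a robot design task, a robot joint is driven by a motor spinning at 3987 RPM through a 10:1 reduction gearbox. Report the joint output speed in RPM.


omega_joint = omega_motor / N = 3987 / 10 = 398.7000

398.7000 RPM


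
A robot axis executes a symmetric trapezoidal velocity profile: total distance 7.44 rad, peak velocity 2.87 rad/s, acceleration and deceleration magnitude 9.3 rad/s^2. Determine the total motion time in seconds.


t_acc = v/a = 2.87/9.3 = 0.308602 s
d_acc = v^2/(2a) = 0.442844 rad (each ramp)
d_cruise = 7.44 - 2*0.442844 = 6.554312 rad
t_cruise = 6.554312/2.87 = 2.283732 s
t_total = 2*0.308602 + 2.283732 = 2.9009

2.9009 s


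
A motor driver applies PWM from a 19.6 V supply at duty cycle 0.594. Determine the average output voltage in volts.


V_avg = V_supply * D = 19.6*0.594 = 11.6424

11.6424 V


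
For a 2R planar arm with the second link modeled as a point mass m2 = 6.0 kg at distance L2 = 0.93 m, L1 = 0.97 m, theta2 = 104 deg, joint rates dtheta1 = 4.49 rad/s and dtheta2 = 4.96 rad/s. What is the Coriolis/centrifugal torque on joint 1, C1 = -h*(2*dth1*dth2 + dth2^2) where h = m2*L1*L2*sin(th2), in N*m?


h = m2*L1*L2*sin(th2) = 6.0*0.97*0.93*sin(104 deg) = 5.251823
C1 = -h*(2*4.49*4.96 + 4.96^2) = -5.251823*69.1424 = -363.1236

-363.1236 N*m


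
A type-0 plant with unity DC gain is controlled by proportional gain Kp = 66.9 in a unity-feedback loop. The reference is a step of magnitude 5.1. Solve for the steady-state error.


e_ss = R/(1 + Kp) = 5.1/(1 + 66.9) = 5.1/67.9000 = 0.0751

0.0751


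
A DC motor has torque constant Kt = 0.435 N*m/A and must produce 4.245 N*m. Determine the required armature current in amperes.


I = tau / Kt = 4.245/0.435 = 9.7586

9.7586 A


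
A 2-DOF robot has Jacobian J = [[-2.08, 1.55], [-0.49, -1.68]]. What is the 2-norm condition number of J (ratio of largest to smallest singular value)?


JJ^T eigenvalues: trace(JJ^T) = 9.7914, det(JJ^T) = det(J)^2 = 18.09566521
s_max^2 = (9.7914 + sqrt(23.48885312))/2 = 7.31896500
s_min^2 = (9.7914 - sqrt(23.48885312))/2 = 2.47243500
kappa = s_max/s_min = sqrt(7.31896500/2.47243500) = 1.7205

1.7205


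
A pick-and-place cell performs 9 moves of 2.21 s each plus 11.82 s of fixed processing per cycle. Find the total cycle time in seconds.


T = 9*2.21 + 11.82 = 31.7100

31.7100 s


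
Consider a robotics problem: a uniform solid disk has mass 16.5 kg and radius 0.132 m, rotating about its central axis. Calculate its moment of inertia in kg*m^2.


I = (1/2)*m*R^2 = 0.5*16.5*0.132^2 = 0.1437

0.1437 kg*m^2


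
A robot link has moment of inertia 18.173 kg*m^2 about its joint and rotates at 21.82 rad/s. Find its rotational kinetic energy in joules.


KE = (1/2)*I*omega^2 = 0.5*18.173*21.82^2 = 4326.1953

4326.1953 J


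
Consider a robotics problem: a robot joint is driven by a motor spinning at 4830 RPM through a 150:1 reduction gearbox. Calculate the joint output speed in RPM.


omega_joint = omega_motor / N = 4830 / 150 = 32.2000

32.2000 RPM


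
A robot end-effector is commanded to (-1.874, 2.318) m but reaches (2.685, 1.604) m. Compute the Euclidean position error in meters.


dx = 2.685 - (-1.874) = 4.5590, dy = 1.604 - (2.318) = -0.7140
err = sqrt(20.784481 + 0.509796) = 4.6146

4.6146 m


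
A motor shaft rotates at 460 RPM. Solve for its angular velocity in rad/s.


omega = 460 * 2*pi/60 = 48.1711

48.1711 rad/s


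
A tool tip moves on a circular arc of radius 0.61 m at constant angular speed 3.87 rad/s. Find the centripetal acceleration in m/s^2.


a_c = omega^2 * r = 3.87^2 * 0.61 = 9.1359

9.1359 m/s^2


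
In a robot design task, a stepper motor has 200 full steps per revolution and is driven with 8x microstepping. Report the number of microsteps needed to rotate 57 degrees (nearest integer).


step_size = 360/(200*8) = 360/1600 = 0.225000 deg
n = 57/(360/1600) = 57*1600/360 = 253.3333 -> 253

253 steps


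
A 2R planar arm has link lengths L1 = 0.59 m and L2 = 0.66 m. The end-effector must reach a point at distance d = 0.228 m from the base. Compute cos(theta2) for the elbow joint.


cos(th2) = (d^2 - L1^2 - L2^2)/(2*L1*L2) = (0.228^2 - 0.59^2 - 0.66^2)/(2*0.59*0.66) = -0.9395

-0.9395


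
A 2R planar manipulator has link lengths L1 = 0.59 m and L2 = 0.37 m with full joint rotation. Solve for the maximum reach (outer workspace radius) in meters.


r_max = L1 + L2 = 0.59 + 0.37 = 0.9600

0.9600 m


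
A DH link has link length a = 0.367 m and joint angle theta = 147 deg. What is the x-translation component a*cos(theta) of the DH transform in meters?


a*cos(theta) = 0.367*cos(147 deg) = -0.3078

-0.3078 m


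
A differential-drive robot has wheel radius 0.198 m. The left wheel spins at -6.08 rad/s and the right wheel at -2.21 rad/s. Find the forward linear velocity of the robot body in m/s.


v = r*(wR + wL)/2 = 0.198*(-2.21 + -6.08)/2 = -0.8207

-0.8207 m/s


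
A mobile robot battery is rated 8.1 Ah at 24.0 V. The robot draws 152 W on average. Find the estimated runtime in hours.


E = 8.1*24.0 = 194.4000 Wh
t = E/P = 194.4000/152 = 1.2789

1.2789 hours


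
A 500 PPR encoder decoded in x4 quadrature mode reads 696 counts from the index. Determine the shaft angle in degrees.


angle = counts * 360 / (PPR*4) = 696 * 360 / 2000 = 125.2800

125.2800 degrees


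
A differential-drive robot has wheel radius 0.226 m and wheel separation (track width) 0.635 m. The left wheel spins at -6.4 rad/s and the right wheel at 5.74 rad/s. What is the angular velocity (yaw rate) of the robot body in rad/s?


omega = r*(wR - wL)/L = 0.226*(5.74 - (-6.4))/0.635 = 4.3207

4.3207 rad/s


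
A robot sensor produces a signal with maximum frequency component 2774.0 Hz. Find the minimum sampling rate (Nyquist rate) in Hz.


f_s,min = 2*f_max = 2*2774.0 = 5548.0000

5548.0000 Hz


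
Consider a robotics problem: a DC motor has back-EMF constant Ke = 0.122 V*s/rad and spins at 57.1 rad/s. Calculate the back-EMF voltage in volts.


V_emf = Ke * omega = 0.122*57.1 = 6.9662

6.9662 V


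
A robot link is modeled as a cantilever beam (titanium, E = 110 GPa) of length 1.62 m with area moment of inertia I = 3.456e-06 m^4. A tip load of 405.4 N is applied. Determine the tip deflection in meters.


delta = F*L^3/(3*E*I) = 405.4*1.62^3/(3*1.100e+11*3.456e-06)
      = 1723.5694512/1140480 = 0.0015

0.0015 m


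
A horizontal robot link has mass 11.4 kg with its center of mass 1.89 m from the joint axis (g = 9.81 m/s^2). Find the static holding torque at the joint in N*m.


tau = m*g*L = 11.4 * 9.81 * 1.89 = 211.3663

211.3663 N*m


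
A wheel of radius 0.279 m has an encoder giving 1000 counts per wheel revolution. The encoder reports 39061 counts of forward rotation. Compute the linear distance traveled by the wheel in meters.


revs = 39061/1000 = 39.061000
d = revs * 2*pi*r = 39.061000 * 2*pi*0.279 = 68.4743

68.4743 m


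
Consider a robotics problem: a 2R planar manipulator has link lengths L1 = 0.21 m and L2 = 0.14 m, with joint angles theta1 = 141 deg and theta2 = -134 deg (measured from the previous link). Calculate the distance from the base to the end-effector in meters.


x = L1*cos(th1) + L2*cos(th1+th2) = -0.024244
y = L1*sin(th1) + L2*sin(th1+th2) = 0.149219
d = sqrt(x^2 + y^2) = sqrt(5.877715e-04 + 0.022266) = 0.1512

0.1512 m


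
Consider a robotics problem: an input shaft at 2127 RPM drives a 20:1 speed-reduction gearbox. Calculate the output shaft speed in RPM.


omega_out = omega_in / N = 2127 / 20 = 106.3500

106.3500 RPM


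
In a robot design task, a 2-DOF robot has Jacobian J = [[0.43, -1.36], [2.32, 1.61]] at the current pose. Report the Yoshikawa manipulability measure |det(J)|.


det(J) = 0.43*1.61 - (-1.36)*(2.32) = 3.8475
|det(J)| = 3.8475

3.8475


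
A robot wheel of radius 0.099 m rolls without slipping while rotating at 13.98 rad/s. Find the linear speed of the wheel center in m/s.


v = omega * r = 13.98 * 0.099 = 1.3840

1.3840 m/s


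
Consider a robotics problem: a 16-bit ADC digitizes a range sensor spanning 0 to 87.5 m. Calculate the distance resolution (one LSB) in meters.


res = range / 2^n = 87.5/2^16 = 87.5/65536 = 0.0013

0.0013 m


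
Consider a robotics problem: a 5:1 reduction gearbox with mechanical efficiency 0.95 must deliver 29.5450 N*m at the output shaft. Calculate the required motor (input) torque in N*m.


tau_in = tau_out / (N * eta) = 29.5450 / (5 * 0.95) = 6.2200

6.2200 N*m


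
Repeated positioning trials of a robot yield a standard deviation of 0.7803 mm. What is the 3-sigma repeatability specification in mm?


repeatability = 3*sigma = 3*0.7803 = 2.3409

2.3409 mm


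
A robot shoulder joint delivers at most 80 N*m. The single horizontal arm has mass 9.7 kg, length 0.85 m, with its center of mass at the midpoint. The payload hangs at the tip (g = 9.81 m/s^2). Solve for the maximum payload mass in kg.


tau_arm = m_arm*g*(L/2) = 9.7*9.81*0.85/2 = 40.4417 N*m
tau_payload = tau_max - tau_arm = 80 - 40.4417 = 39.5583
m_payload = tau_payload / (g*L) = 39.5583 / (9.81*0.85) = 4.7441

4.7441 kg


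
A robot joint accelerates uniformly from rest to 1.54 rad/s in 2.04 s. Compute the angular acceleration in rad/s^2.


alpha = delta_omega / t = 1.54 / 2.04 = 0.7549

0.7549 rad/s^2


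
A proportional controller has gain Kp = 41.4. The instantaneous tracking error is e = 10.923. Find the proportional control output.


u_P = Kp * e = 41.4 * 10.923 = 452.2122

452.2122


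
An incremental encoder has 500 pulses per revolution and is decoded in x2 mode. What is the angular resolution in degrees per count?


resolution = 360 / (PPR * 2) = 360 / 1000 = 0.3600

0.3600 degrees


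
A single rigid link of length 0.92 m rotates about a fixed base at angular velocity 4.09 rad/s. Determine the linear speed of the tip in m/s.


v = L*omega = 0.92 * 4.09 = 3.7628

3.7628 m/s


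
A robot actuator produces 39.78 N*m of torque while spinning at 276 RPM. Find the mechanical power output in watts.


omega = 276 * 2*pi/60 = 28.902652 rad/s
P = tau * omega = 39.78 * 28.902652 = 1149.7475

1149.7475 W


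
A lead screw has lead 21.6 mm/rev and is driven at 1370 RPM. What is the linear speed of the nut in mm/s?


v = lead * (RPM/60) = 21.6*1370/60 = 493.2000

493.2000 mm/s


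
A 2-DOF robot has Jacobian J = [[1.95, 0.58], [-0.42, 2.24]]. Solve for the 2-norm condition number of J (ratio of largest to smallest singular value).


JJ^T eigenvalues: trace(JJ^T) = 9.3329, det(JJ^T) = det(J)^2 = 21.26685456
s_max^2 = (9.3329 + sqrt(2.03560417))/2 = 5.37982300
s_min^2 = (9.3329 - sqrt(2.03560417))/2 = 3.95307700
kappa = s_max/s_min = sqrt(5.37982300/3.95307700) = 1.1666

1.1666


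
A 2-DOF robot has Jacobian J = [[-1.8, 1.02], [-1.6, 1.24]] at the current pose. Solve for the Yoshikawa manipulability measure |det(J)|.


det(J) = -1.8*1.24 - (1.02)*(-1.6) = -0.6000
|det(J)| = 0.6000

0.6000


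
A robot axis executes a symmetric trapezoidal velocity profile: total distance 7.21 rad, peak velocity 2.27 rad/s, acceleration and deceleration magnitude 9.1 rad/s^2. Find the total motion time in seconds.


t_acc = v/a = 2.27/9.1 = 0.249451 s
d_acc = v^2/(2a) = 0.283126 rad (each ramp)
d_cruise = 7.21 - 2*0.283126 = 6.643748 rad
t_cruise = 6.643748/2.27 = 2.926761 s
t_total = 2*0.249451 + 2.926761 = 3.4257

3.4257 s


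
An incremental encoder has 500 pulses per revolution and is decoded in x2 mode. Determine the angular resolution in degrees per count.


resolution = 360 / (PPR * 2) = 360 / 1000 = 0.3600

0.3600 degrees


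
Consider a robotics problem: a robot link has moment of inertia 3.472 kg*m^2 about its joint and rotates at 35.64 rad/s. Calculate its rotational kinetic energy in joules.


KE = (1/2)*I*omega^2 = 0.5*3.472*35.64^2 = 2205.0839

2205.0839 J


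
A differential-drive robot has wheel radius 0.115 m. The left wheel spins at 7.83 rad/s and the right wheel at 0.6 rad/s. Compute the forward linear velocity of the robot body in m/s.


v = r*(wR + wL)/2 = 0.115*(0.6 + 7.83)/2 = 0.4847

0.4847 m/s


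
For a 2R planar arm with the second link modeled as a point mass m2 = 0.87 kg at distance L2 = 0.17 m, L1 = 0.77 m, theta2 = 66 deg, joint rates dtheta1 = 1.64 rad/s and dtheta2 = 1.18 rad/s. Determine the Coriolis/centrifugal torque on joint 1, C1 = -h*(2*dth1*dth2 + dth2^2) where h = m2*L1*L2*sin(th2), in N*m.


h = m2*L1*L2*sin(th2) = 0.87*0.77*0.17*sin(66 deg) = 0.104037
C1 = -h*(2*1.64*1.18 + 1.18^2) = -0.104037*5.2628 = -0.5475

-0.5475 N*m


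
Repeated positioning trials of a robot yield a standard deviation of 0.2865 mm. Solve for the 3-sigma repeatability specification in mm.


repeatability = 3*sigma = 3*0.2865 = 0.8595

0.8595 mm


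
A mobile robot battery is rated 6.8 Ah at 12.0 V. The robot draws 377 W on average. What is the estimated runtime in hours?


E = 6.8*12.0 = 81.6000 Wh
t = E/P = 81.6000/377 = 0.2164

0.2164 hours


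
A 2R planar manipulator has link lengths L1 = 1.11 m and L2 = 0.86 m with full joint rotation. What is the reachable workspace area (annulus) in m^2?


r_max = L1 + L2 = 1.9700, r_min = |L1 - L2| = 0.2500
A = pi*(r_max^2 - r_min^2) = pi*(3.8809 - 0.0625) = 11.9959

11.9959 m^2


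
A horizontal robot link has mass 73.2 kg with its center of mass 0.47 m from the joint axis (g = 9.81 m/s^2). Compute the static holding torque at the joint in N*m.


tau = m*g*L = 73.2 * 9.81 * 0.47 = 337.5032

337.5032 N*m


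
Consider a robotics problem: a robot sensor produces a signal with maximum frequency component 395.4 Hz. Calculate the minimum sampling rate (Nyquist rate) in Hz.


f_s,min = 2*f_max = 2*395.4 = 790.8000

790.8000 Hz


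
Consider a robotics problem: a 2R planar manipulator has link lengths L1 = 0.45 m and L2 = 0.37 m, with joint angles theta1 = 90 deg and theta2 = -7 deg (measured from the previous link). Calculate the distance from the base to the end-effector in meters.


x = L1*cos(th1) + L2*cos(th1+th2) = 0.045092
y = L1*sin(th1) + L2*sin(th1+th2) = 0.817242
d = sqrt(x^2 + y^2) = sqrt(0.002033 + 0.667884) = 0.8185

0.8185 m


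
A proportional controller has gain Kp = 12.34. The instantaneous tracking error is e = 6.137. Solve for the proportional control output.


u_P = Kp * e = 12.34 * 6.137 = 75.7306

75.7306


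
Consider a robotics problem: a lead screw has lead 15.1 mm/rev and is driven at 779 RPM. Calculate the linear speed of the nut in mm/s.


v = lead * (RPM/60) = 15.1*779/60 = 196.0483

196.0483 mm/s


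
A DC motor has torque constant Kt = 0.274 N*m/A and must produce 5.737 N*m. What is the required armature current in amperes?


I = tau / Kt = 5.737/0.274 = 20.9380

20.9380 A


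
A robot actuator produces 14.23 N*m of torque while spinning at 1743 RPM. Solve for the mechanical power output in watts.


omega = 1743 * 2*pi/60 = 182.526533 rad/s
P = tau * omega = 14.23 * 182.526533 = 2597.3526

2597.3526 W


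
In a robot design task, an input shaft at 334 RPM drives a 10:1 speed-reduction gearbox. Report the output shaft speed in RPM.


omega_out = omega_in / N = 334 / 10 = 33.4000

33.4000 RPM


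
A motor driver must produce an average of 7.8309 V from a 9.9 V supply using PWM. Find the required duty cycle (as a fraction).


D = V_avg/V_supply = 7.8309/9.9 = 0.7910

0.7910


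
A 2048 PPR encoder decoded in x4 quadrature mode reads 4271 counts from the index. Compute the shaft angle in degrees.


angle = counts * 360 / (PPR*4) = 4271 * 360 / 8192 = 187.6904

187.6904 degrees


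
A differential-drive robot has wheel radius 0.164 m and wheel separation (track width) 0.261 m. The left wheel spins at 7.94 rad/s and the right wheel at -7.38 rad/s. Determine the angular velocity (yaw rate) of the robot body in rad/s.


omega = r*(wR - wL)/L = 0.164*(-7.38 - (7.94))/0.261 = -9.6264

-9.6264 rad/s


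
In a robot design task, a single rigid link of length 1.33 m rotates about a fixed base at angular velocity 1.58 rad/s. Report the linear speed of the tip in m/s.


v = L*omega = 1.33 * 1.58 = 2.1014

2.1014 m/s


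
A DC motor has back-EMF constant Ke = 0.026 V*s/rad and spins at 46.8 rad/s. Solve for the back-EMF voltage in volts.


V_emf = Ke * omega = 0.026*46.8 = 1.2168

1.2168 V


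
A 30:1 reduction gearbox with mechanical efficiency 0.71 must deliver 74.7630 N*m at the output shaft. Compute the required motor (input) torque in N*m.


tau_in = tau_out / (N * eta) = 74.7630 / (30 * 0.71) = 3.5100

3.5100 N*m


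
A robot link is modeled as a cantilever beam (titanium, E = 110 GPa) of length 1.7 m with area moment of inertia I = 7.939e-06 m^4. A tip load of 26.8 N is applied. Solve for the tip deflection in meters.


delta = F*L^3/(3*E*I) = 26.8*1.7^3/(3*1.100e+11*7.939e-06)
      = 131.6684/2619870 = 5.0258e-05

5.0258e-05 m


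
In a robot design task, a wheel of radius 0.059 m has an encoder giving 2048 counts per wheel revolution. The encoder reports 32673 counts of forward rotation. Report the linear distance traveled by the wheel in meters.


revs = 32673/2048 = 15.953613
d = revs * 2*pi*r = 15.953613 * 2*pi*0.059 = 5.9141

5.9141 m


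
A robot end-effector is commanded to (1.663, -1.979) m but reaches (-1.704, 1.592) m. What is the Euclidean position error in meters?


dx = -1.704 - (1.663) = -3.3670, dy = 1.592 - (-1.979) = 3.5710
err = sqrt(11.336689 + 12.752041) = 4.9080

4.9080 m


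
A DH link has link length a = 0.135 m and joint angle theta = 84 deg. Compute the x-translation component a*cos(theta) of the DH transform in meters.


a*cos(theta) = 0.135*cos(84 deg) = 0.0141

0.0141 m


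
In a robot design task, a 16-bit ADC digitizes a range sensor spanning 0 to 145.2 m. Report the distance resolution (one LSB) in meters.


res = range / 2^n = 145.2/2^16 = 145.2/65536 = 0.0022

0.0022 m


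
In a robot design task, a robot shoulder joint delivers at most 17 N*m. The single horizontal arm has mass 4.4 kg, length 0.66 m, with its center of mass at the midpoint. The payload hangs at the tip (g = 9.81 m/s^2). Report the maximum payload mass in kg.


tau_arm = m_arm*g*(L/2) = 4.4*9.81*0.66/2 = 14.2441 N*m
tau_payload = tau_max - tau_arm = 17 - 14.2441 = 2.7559
m_payload = tau_payload / (g*L) = 2.7559 / (9.81*0.66) = 0.4256

0.4256 kg


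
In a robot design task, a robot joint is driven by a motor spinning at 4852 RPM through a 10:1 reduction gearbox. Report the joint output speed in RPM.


omega_joint = omega_motor / N = 4852 / 10 = 485.2000

485.2000 RPM


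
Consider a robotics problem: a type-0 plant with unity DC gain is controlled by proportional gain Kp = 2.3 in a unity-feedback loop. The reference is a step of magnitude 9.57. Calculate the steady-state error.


e_ss = R/(1 + Kp) = 9.57/(1 + 2.3) = 9.57/3.3000 = 2.9000

2.9000


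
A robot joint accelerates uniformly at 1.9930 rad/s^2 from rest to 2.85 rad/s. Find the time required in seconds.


t = delta_omega / alpha = 2.85 / 1.9930 = 1.4300

1.4300 s


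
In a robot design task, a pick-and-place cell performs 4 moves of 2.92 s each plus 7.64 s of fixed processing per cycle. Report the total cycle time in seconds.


T = 4*2.92 + 7.64 = 19.3200

19.3200 s


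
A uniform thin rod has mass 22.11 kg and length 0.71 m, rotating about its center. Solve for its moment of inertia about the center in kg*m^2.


I = (1/12)*m*L^2 = (1/12)*22.11*0.71^2 = 0.9288

0.9288 kg*m^2


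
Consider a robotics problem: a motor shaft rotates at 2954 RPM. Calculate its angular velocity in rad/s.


omega = 2954 * 2*pi/60 = 309.3422

309.3422 rad/s


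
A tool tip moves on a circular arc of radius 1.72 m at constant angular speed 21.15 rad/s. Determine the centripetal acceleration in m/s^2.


a_c = omega^2 * r = 21.15^2 * 1.72 = 769.3947

769.3947 m/s^2


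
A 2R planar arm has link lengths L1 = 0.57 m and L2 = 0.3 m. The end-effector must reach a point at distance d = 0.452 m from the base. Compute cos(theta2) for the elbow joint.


cos(th2) = (d^2 - L1^2 - L2^2)/(2*L1*L2) = (0.452^2 - 0.57^2 - 0.3^2)/(2*0.57*0.3) = -0.6158

-0.6158
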